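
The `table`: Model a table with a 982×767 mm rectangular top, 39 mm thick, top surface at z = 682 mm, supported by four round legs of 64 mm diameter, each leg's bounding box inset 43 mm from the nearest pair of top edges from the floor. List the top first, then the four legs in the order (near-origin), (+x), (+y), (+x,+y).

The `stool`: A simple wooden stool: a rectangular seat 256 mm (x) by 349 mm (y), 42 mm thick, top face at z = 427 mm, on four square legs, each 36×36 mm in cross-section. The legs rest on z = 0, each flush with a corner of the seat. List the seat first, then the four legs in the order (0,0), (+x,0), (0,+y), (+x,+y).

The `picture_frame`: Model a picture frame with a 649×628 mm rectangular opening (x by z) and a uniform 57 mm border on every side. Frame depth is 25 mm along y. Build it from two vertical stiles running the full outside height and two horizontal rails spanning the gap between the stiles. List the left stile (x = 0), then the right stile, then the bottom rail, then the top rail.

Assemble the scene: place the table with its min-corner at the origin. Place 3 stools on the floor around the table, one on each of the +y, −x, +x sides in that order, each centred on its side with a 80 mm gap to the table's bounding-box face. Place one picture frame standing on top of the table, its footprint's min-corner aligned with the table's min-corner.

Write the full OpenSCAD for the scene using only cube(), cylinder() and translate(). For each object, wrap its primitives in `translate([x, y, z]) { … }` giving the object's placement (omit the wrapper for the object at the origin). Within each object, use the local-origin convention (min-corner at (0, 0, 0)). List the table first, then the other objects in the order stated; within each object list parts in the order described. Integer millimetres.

translate([0, 0, 643]) cube([982, 767, 39]);
translate([75, 75, 0]) cylinder(h = 643, r = 32);
translate([907, 75, 0]) cylinder(h = 643, r = 32);
translate([75, 692, 0]) cylinder(h = 643, r = 32);
translate([907, 692, 0]) cylinder(h = 643, r = 32);
translate([363, 847, 0]) {
  translate([0, 0, 385]) cube([256, 349, 42]);
  cube([36, 36, 385]);
  translate([220, 0, 0]) cube([36, 36, 385]);
  translate([0, 313, 0]) cube([36, 36, 385]);
  translate([220, 313, 0]) cube([36, 36, 385]);
}
translate([-336, 209, 0]) {
  translate([0, 0, 385]) cube([256, 349, 42]);
  cube([36, 36, 385]);
  translate([220, 0, 0]) cube([36, 36, 385]);
  translate([0, 313, 0]) cube([36, 36, 385]);
  translate([220, 313, 0]) cube([36, 36, 385]);
}
translate([1062, 209, 0]) {
  translate([0, 0, 385]) cube([256, 349, 42]);
  cube([36, 36, 385]);
  translate([220, 0, 0]) cube([36, 36, 385]);
  translate([0, 313, 0]) cube([36, 36, 385]);
  translate([220, 313, 0]) cube([36, 36, 385]);
}
translate([0, 0, 682]) {
  cube([57, 25, 742]);
  translate([706, 0, 0]) cube([57, 25, 742]);
  translate([57, 0, 0]) cube([649, 25, 57]);
  translate([57, 0, 685]) cube([649, 25, 57]);
}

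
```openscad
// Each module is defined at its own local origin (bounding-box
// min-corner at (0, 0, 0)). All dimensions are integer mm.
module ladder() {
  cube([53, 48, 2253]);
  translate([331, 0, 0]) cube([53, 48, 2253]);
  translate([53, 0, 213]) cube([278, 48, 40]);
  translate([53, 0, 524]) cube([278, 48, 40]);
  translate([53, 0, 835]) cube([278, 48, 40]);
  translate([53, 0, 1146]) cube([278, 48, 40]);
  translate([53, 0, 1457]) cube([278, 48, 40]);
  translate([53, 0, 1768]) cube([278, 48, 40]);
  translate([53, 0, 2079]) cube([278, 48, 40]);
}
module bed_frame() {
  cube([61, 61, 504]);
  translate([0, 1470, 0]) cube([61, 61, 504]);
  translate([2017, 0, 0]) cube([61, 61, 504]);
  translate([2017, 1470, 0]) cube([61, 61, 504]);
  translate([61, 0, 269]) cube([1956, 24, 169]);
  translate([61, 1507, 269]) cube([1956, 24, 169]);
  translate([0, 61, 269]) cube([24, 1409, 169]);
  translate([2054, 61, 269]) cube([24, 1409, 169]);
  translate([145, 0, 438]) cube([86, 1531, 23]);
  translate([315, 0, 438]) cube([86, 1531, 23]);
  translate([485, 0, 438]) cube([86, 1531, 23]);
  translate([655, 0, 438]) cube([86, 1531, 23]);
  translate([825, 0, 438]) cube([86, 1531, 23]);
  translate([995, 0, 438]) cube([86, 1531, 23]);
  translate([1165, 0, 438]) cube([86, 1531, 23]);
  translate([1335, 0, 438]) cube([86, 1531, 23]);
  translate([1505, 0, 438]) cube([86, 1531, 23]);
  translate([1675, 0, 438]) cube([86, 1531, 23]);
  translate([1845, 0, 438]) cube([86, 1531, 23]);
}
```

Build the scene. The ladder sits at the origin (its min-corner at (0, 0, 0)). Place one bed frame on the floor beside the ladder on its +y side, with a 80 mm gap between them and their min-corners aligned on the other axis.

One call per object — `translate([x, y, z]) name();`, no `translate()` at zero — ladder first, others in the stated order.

ladder();
translate([0, 128, 0]) bed_frame();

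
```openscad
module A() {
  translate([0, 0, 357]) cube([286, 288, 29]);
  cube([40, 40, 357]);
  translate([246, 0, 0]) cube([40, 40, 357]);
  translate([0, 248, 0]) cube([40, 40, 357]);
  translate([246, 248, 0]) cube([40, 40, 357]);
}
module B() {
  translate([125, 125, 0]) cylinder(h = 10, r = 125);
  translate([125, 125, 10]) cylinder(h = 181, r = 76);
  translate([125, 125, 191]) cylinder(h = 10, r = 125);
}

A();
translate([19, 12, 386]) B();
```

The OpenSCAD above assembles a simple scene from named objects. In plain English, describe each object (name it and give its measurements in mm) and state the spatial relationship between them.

A is a four-legged stool. The seat is 286×288 mm, 29 mm thick, top at z = 386 mm. It stands on four square legs, each 40×40 mm in cross-section, from z = 0 to the seat underside, each flush with a corner of the seat.

B is a spool: two coaxial disc flanges of radius 125 mm and thickness 10 mm, joined by a core cylinder of radius 76 mm and height 181 mm. The lower flange rests on z = 0 and the three cylinders share a vertical axis.

The spool is on top of the stool.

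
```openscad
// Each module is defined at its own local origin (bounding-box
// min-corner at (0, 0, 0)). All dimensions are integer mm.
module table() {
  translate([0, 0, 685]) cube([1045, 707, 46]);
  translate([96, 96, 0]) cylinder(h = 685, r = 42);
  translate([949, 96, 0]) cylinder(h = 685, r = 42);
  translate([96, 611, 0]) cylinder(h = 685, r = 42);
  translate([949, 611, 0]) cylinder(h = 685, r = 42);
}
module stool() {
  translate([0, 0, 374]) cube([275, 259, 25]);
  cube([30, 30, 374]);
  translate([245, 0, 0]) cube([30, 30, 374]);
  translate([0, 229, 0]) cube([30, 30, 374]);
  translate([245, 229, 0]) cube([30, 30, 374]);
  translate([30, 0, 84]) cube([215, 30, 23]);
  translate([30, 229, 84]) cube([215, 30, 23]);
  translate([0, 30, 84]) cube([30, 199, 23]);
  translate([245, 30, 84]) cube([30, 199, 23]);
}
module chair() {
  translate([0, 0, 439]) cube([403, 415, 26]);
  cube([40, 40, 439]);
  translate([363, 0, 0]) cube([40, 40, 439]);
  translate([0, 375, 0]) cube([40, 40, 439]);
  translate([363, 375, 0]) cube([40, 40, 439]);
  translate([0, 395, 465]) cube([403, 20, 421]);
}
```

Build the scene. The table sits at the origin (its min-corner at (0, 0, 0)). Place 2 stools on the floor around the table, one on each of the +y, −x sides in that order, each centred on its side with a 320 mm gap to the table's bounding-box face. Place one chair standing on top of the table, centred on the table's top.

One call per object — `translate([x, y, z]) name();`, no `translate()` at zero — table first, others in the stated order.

table();
translate([385, 1027, 0]) stool();
translate([-595, 224, 0]) stool();
translate([321, 146, 731]) chair();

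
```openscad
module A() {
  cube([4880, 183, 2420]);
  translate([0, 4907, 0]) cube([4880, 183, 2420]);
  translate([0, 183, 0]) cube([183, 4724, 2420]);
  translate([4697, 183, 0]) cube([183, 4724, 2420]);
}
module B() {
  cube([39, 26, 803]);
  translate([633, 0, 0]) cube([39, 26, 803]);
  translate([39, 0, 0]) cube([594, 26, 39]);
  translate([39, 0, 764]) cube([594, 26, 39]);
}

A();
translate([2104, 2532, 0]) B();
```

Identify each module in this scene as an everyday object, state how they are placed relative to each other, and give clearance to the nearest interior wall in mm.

A is a house frame. B is a picture frame. The picture frame sits inside the house frame, centred. The clearance to the nearest interior wall is 1921 mm.

Clearances: x = 1921, y = 2349; minimum 1921 mm.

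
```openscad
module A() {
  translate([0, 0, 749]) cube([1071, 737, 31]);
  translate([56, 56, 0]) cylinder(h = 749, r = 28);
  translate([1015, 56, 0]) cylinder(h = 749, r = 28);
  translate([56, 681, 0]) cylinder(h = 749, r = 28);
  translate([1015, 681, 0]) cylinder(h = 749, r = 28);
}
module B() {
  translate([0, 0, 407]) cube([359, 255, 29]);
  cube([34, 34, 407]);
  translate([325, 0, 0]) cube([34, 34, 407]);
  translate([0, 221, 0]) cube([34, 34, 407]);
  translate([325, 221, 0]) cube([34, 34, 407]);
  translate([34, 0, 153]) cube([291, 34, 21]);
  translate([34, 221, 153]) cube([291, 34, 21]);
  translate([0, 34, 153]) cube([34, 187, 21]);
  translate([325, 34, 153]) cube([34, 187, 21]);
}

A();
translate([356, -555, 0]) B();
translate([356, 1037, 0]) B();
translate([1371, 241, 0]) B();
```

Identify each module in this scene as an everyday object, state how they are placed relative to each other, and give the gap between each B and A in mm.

Each stool's nearest face is 300 mm from the table's bounding box.

A is a table. B is a stool. Three stools sit around the table at the −y, +y, +x sides. The gap between each stool and the table is 300 mm.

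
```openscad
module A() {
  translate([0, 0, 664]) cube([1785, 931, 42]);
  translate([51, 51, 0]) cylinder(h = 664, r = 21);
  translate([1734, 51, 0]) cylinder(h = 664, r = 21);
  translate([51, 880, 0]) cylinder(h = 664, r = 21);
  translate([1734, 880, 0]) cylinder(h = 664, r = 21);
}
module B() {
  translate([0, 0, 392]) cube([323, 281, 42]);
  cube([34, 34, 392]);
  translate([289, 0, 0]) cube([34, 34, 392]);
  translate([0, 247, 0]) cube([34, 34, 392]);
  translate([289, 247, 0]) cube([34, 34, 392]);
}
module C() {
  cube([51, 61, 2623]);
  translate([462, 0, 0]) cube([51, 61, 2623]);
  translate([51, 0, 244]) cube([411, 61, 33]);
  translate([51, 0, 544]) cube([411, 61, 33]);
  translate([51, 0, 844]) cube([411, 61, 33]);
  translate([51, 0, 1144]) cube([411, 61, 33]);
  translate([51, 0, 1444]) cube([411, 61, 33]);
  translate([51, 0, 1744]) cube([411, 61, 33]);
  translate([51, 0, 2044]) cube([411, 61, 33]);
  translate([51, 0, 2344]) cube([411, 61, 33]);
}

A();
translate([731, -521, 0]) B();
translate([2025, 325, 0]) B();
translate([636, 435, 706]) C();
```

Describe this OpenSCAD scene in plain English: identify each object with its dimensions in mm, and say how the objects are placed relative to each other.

A is a rectangular dining table. The top is 1785×931×42 mm with its upper surface at z = 706 mm. It stands on four round legs of 42 mm diameter, each leg's bounding box inset 30 mm from the nearest pair of top edges, running from the floor to the underside of the top.

B is a four-legged stool. The seat is a 323×281×42 mm slab whose top surface is at z = 434 mm; four square legs, each 34×34 mm in cross-section, run from the floor (z = 0) to the underside of the seat, each flush with a corner of the seat.

C is a wooden ladder with two side rails of 51×61 mm section and 2623 mm height, set 513 mm apart overall. Between them run 8 rectangular rungs (61 mm deep, 33 mm thick), front faces flush with the rails' −y face. The bottom of the first rung is 244 mm above the floor and each subsequent rung is 300 mm higher than the one below.

Two stools sit around the table at the −y, +x sides. The ladder is on top of the table, centred.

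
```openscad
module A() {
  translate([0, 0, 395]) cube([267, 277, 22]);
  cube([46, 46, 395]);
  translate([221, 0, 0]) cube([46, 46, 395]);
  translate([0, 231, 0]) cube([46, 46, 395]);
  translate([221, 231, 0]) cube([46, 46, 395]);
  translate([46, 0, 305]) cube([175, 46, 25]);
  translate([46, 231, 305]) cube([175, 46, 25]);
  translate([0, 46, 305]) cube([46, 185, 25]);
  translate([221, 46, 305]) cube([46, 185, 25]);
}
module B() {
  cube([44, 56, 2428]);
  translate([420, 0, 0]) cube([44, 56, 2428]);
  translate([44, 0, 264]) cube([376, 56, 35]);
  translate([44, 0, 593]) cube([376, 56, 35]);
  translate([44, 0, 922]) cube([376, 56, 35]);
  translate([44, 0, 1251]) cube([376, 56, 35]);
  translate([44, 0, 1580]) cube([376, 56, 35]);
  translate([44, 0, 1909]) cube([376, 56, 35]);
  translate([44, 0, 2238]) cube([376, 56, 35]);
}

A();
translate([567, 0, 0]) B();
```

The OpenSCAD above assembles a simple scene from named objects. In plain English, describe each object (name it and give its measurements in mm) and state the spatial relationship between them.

A is a four-legged stool. The seat is 267×277 mm, 22 mm thick, top at z = 417 mm. It stands on four square legs, each 46×46 mm in cross-section, from z = 0 to the seat underside, each flush with a corner of the seat. Four stretchers, 46 mm wide and 25 mm tall, connect adjacent legs with their undersides at z = 305 mm, each running between the inner faces of the legs it joins and aligned with the legs' outer faces on the other axis.

B is a wooden ladder with two side rails of 44×56 mm section and 2428 mm height, set 464 mm apart overall. Between them run 7 rectangular rungs (56 mm deep, 35 mm thick), front faces flush with the rails' −y face. The bottom of the first rung is 264 mm above the floor and each subsequent rung is 329 mm higher than the one below.

The ladder is on the floor beside the stool on its +x side.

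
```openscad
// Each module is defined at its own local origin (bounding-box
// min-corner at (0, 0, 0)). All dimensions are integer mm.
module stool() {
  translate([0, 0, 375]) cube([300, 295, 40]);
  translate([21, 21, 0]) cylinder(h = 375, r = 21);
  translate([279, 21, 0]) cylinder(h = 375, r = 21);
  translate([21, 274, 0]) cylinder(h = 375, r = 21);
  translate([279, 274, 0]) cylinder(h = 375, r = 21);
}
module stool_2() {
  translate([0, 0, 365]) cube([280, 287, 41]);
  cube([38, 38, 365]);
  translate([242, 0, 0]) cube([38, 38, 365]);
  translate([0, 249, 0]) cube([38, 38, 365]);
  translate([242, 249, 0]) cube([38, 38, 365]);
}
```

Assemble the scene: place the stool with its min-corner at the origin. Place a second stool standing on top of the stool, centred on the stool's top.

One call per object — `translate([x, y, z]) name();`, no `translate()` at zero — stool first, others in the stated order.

stool();
translate([10, 4, 415]) stool_2();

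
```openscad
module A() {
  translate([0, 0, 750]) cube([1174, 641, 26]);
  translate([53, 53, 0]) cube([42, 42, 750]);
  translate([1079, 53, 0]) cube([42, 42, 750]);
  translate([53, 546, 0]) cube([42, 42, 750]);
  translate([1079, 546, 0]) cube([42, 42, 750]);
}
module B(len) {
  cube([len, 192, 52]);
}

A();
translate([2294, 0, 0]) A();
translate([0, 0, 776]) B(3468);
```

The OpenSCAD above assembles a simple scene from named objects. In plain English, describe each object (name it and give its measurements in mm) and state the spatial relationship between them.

A is a table with a 1174×641 mm rectangular top, 26 mm thick, top surface at z = 776 mm, supported by four 42×42 mm square legs, each inset 53 mm from the nearest pair of top edges, running from the floor.

B is a rectangular beam 3468 mm long (x), 192 mm deep (y), 52 mm thick (z).

The beam spans the tops of two tables placed 1120 mm apart, resting at z = 776 mm.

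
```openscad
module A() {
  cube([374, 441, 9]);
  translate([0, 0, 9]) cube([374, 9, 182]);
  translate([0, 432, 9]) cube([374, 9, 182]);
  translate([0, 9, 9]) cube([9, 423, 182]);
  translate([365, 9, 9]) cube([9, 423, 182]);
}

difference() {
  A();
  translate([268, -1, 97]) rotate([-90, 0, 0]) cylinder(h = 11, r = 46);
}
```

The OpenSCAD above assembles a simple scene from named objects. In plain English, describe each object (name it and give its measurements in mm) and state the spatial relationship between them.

A is an open storage box with external size 374×441×191 mm and wall thickness 9 mm (the base is also 9 mm thick). The base covers the whole footprint; the four walls stand on the base, with the y-facing walls full-width and the x-facing walls fitting between their inner faces.

The open box has a circular hole of radius 46 mm through its front wall, centred at (x = 268, z = 97).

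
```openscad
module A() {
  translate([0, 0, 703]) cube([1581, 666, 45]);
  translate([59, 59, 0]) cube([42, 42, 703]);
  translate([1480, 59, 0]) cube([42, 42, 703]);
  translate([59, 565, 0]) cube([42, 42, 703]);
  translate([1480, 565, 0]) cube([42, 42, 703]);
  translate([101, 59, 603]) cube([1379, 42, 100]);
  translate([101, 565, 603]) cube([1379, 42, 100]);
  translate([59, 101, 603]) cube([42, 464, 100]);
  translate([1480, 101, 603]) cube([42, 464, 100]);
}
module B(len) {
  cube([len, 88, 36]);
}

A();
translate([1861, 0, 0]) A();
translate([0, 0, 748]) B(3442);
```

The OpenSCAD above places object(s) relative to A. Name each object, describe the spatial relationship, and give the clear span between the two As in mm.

Second table starts at x = 1861; first ends at x = 1581; clear span = 1861 − 1581 = 280 mm.

A is a table. B is a beam. A beam spans the tops of two tables. The clear span between the two tables is 280 mm.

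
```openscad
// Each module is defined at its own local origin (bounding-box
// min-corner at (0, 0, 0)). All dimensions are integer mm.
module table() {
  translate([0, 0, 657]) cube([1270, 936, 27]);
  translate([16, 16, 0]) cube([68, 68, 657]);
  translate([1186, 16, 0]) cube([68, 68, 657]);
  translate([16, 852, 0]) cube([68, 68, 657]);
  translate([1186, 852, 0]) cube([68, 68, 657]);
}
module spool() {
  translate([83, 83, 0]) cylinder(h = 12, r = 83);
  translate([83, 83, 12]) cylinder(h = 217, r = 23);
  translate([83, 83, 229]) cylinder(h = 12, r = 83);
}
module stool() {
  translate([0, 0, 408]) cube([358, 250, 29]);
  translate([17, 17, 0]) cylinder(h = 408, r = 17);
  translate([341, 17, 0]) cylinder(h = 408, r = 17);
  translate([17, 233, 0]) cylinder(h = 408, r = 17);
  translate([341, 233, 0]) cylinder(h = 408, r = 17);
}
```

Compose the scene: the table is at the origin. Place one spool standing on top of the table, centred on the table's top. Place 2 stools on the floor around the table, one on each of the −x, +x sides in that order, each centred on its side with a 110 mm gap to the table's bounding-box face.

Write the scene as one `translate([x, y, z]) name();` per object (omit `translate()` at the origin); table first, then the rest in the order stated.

table();
translate([552, 385, 684]) spool();
translate([-468, 343, 0]) stool();
translate([1380, 343, 0]) stool();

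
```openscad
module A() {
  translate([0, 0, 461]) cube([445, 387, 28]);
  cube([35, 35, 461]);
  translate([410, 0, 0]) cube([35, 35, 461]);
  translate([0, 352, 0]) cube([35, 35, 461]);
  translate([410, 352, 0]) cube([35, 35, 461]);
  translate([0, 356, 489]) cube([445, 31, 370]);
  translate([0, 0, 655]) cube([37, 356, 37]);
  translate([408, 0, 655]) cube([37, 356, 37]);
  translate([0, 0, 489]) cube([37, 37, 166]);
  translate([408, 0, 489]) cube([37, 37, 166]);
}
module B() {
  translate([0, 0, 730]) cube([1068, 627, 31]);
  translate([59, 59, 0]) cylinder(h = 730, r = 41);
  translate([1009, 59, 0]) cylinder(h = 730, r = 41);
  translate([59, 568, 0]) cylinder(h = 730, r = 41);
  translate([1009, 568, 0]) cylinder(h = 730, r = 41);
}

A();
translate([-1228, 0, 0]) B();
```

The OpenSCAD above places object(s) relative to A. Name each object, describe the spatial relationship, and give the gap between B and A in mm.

A is a chair. B is a table. The table is on the floor beside the chair on its −x side. The gap between the table and the chair is 160 mm.

The table's nearest face is 160 mm from the chair's −x face.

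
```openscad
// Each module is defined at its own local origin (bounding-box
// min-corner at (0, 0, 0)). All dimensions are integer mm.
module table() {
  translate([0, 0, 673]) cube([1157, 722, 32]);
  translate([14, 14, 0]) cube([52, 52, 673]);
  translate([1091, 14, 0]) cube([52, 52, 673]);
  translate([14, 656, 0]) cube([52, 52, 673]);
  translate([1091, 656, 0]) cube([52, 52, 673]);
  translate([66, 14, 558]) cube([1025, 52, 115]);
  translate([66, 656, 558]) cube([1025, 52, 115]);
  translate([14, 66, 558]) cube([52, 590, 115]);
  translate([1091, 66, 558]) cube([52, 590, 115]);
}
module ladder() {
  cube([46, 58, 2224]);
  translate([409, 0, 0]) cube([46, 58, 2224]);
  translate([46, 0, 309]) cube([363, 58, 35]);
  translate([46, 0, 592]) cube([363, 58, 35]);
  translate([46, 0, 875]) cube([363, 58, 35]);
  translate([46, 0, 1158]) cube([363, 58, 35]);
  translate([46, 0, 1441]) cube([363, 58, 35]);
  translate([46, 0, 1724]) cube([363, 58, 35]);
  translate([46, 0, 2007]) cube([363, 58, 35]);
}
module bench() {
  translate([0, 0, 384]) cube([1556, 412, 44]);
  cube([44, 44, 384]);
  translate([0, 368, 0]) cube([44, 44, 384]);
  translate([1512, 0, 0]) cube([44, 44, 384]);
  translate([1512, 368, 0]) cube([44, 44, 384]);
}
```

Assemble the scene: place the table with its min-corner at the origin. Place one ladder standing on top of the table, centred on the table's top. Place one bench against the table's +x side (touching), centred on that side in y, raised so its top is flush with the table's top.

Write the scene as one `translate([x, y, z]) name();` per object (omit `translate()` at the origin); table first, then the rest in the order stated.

table();
translate([351, 332, 705]) ladder();
translate([1157, 155, 277]) bench();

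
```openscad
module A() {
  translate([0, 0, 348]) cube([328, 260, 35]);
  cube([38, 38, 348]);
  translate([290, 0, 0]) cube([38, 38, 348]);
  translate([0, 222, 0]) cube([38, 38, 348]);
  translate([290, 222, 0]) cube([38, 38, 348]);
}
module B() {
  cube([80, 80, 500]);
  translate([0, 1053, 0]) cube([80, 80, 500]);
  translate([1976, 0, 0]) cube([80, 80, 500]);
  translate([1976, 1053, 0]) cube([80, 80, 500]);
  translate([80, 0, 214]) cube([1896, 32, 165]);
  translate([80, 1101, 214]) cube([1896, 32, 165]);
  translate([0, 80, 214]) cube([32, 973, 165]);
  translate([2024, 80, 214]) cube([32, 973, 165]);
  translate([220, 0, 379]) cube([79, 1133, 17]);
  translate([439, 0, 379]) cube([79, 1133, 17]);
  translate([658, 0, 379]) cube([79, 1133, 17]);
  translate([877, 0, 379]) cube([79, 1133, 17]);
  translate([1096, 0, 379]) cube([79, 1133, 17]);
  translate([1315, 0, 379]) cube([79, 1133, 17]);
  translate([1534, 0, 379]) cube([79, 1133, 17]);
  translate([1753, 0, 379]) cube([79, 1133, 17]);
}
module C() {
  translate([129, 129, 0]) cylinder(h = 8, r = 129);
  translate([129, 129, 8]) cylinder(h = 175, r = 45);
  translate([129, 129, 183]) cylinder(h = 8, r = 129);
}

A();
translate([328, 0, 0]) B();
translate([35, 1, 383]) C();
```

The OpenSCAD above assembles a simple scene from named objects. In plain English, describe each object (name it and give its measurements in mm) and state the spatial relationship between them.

A is a simple wooden stool: a rectangular seat 328 mm (x) by 260 mm (y), 35 mm thick, top face at z = 383 mm, on four square legs, each 38×38 mm in cross-section. The legs rest on z = 0, each flush with a corner of the seat.

B is a bed frame 2056 mm long (x) by 1133 mm wide (y). Four 80×80 mm corner posts, 500 mm tall, at the corners of the footprint. Four rails of 32 mm thickness and 165 mm height run between adjacent posts with their undersides at z = 214 mm, their outer faces flush with the outside of the frame (the two x-running rails run between the posts' inner faces; the two y-running rails run between the posts' inner faces). 8 slats, each 79 mm wide (x) and 17 mm thick, lie across the top of the two x-running rails, running the full 1133 mm width of the frame in y; the slats are evenly spaced along x between the inner faces of the end posts with equal gaps (rounded down to the nearest mm) at the −x end and between each pair — any rounding remainder accumulates at the +x end.

C is a spool: two coaxial disc flanges of radius 129 mm and thickness 8 mm, joined by a core cylinder of radius 45 mm and height 175 mm. The lower flange rests on z = 0 and the three cylinders share a vertical axis.

The bed frame is against the stool's +x side, with their −y faces flush. The spool is on top of the stool, centred.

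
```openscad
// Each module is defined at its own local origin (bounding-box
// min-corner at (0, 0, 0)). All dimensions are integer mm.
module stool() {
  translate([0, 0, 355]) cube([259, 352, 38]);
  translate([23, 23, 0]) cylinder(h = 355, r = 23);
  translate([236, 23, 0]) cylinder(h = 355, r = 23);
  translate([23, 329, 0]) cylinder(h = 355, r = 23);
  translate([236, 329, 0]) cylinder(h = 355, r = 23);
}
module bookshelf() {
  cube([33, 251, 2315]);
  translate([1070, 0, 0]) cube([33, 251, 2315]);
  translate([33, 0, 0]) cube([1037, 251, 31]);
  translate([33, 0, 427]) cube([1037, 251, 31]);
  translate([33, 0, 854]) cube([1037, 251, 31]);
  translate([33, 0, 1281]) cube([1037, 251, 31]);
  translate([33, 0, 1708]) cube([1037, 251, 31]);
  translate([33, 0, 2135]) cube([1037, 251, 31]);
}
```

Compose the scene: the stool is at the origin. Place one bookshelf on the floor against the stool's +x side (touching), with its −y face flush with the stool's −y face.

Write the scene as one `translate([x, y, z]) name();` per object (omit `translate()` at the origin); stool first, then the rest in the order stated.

stool();
translate([259, 0, 0]) bookshelf();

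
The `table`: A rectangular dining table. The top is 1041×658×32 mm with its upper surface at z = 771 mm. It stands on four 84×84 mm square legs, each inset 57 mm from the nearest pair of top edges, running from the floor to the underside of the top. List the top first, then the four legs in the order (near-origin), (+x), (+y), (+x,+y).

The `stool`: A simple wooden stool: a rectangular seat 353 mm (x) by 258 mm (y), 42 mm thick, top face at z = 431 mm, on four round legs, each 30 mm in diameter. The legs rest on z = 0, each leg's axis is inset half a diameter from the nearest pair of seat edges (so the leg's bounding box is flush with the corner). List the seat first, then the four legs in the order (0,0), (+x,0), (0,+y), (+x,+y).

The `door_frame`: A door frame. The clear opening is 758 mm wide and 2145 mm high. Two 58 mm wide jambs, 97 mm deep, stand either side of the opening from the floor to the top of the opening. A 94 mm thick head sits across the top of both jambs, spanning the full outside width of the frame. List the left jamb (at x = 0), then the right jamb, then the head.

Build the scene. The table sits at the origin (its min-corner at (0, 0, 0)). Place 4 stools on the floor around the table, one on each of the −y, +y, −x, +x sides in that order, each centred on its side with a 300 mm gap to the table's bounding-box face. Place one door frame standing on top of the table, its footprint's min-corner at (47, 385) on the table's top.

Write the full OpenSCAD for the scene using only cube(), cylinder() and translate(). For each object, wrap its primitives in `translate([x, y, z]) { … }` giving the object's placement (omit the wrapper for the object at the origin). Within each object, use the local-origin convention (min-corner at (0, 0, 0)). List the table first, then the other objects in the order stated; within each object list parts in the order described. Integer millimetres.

translate([0, 0, 739]) cube([1041, 658, 32]);
translate([57, 57, 0]) cube([84, 84, 739]);
translate([900, 57, 0]) cube([84, 84, 739]);
translate([57, 517, 0]) cube([84, 84, 739]);
translate([900, 517, 0]) cube([84, 84, 739]);
translate([344, -558, 0]) {
  translate([0, 0, 389]) cube([353, 258, 42]);
  translate([15, 15, 0]) cylinder(h = 389, r = 15);
  translate([338, 15, 0]) cylinder(h = 389, r = 15);
  translate([15, 243, 0]) cylinder(h = 389, r = 15);
  translate([338, 243, 0]) cylinder(h = 389, r = 15);
}
translate([344, 958, 0]) {
  translate([0, 0, 389]) cube([353, 258, 42]);
  translate([15, 15, 0]) cylinder(h = 389, r = 15);
  translate([338, 15, 0]) cylinder(h = 389, r = 15);
  translate([15, 243, 0]) cylinder(h = 389, r = 15);
  translate([338, 243, 0]) cylinder(h = 389, r = 15);
}
translate([-653, 200, 0]) {
  translate([0, 0, 389]) cube([353, 258, 42]);
  translate([15, 15, 0]) cylinder(h = 389, r = 15);
  translate([338, 15, 0]) cylinder(h = 389, r = 15);
  translate([15, 243, 0]) cylinder(h = 389, r = 15);
  translate([338, 243, 0]) cylinder(h = 389, r = 15);
}
translate([1341, 200, 0]) {
  translate([0, 0, 389]) cube([353, 258, 42]);
  translate([15, 15, 0]) cylinder(h = 389, r = 15);
  translate([338, 15, 0]) cylinder(h = 389, r = 15);
  translate([15, 243, 0]) cylinder(h = 389, r = 15);
  translate([338, 243, 0]) cylinder(h = 389, r = 15);
}
translate([47, 385, 771]) {
  cube([58, 97, 2145]);
  translate([816, 0, 0]) cube([58, 97, 2145]);
  translate([0, 0, 2145]) cube([874, 97, 94]);
}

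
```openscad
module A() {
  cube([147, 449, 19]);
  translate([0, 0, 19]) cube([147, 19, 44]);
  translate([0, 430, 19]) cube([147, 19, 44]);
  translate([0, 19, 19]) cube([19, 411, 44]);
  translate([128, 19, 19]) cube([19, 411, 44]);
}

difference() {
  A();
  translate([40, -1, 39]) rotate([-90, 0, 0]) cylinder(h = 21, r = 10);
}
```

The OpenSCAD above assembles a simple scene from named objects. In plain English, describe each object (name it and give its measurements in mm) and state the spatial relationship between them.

A is an open-topped rectangular box: outside dimensions 147×449×63 mm, with a uniform wall and base thickness of 19 mm. The base is a full 147×449 slab on the floor; four walls sit on top of the base. The front and back walls (the −y and +y sides) span the full width; the two side walls fit between them.

The open box has a circular hole of radius 10 mm through its front wall, centred at (x = 40, z = 39).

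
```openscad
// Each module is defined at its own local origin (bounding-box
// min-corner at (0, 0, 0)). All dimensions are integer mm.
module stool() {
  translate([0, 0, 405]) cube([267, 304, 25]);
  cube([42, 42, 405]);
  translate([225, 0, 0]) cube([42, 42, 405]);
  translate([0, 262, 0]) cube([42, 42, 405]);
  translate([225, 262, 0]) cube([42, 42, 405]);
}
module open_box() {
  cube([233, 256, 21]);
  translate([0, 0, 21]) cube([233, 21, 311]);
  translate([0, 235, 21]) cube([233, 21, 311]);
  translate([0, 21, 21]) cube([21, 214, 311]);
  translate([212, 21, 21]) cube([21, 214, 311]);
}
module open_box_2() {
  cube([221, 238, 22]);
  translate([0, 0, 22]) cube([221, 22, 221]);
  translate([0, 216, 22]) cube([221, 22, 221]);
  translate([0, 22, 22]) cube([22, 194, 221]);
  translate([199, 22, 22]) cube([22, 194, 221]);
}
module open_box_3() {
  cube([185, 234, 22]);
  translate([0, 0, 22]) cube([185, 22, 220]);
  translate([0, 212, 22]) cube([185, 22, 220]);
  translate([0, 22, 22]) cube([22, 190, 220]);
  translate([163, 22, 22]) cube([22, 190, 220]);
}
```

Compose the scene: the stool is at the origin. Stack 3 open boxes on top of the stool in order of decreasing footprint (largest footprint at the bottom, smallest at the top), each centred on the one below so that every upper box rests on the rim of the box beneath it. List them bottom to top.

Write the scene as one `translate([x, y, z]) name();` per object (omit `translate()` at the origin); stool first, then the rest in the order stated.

stool();
translate([17, 24, 430]) open_box();
translate([23, 33, 762]) open_box_2();
translate([41, 35, 1005]) open_box_3();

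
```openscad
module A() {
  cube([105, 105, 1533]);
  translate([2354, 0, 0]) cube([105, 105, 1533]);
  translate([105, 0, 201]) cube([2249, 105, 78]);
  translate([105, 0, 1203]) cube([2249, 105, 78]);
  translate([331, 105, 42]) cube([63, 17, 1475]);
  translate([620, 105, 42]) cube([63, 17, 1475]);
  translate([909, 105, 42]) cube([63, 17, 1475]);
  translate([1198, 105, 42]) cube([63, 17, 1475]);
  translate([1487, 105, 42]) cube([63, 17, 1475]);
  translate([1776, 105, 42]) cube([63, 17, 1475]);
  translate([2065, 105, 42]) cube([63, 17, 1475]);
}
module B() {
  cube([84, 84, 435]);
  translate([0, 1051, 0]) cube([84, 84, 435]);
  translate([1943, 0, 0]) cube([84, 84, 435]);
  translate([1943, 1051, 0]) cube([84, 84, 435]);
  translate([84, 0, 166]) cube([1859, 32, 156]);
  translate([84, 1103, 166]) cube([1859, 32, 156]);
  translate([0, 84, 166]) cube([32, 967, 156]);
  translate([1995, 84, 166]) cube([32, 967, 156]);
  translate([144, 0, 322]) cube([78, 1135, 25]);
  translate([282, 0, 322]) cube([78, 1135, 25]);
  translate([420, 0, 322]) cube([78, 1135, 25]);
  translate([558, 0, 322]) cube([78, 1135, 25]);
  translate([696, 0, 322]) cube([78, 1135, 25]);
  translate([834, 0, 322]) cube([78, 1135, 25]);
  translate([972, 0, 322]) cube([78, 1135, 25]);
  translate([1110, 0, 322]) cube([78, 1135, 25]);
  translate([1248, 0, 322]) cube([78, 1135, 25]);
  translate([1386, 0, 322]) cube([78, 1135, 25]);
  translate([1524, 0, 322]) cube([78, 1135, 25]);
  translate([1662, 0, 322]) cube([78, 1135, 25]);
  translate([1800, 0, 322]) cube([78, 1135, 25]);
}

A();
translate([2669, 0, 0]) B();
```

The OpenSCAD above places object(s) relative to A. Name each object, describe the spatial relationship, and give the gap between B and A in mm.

A is a fence section. B is a bed frame. The bed frame is on the floor beside the fence section on its +x side. The gap between the bed frame and the fence section is 210 mm.

The bed frame's nearest face is 210 mm from the fence section's +x face.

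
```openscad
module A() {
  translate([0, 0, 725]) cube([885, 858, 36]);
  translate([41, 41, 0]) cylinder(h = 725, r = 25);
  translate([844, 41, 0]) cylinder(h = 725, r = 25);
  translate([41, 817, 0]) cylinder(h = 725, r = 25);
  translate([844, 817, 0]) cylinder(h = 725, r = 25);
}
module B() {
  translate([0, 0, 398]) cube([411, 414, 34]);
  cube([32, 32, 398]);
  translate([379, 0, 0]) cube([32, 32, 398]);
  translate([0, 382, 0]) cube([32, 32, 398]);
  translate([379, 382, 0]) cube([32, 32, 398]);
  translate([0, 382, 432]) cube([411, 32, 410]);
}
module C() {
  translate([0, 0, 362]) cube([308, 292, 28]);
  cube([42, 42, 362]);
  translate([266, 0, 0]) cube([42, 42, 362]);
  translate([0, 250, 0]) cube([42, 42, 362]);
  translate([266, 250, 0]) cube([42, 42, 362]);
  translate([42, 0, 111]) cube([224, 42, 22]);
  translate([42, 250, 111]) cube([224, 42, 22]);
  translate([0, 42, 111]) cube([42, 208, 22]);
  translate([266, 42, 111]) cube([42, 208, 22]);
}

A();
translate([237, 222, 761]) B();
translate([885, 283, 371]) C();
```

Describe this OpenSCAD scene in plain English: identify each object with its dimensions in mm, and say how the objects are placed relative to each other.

A is a table: top 885 mm (x) × 858 mm (y), 36 mm thick, upper face at z = 761 mm, on four round legs of 50 mm diameter, each leg's bounding box inset 16 mm from the nearest pair of top edges, running from z = 0 to the bottom of the top.

B is a chair: 411×414 mm seat, 34 mm thick, top at z = 432 mm, on four 32 mm square corner legs flush with the seat edges. A 32 mm thick backrest slab spans the full seat width, extending 410 mm above the seat top, its back face flush with the seat's +y edge.

C is a four-legged stool. The seat is 308×292 mm, 28 mm thick, top at z = 390 mm. It stands on four square legs, each 42×42 mm in cross-section, from z = 0 to the seat underside, each flush with a corner of the seat. Four stretchers, 42 mm wide and 22 mm tall, connect adjacent legs with their undersides at z = 111 mm, each running between the inner faces of the legs it joins and aligned with the legs' outer faces on the other axis.

The chair is on top of the table, centred. The stool is beside the table with their tops flush at z = 761.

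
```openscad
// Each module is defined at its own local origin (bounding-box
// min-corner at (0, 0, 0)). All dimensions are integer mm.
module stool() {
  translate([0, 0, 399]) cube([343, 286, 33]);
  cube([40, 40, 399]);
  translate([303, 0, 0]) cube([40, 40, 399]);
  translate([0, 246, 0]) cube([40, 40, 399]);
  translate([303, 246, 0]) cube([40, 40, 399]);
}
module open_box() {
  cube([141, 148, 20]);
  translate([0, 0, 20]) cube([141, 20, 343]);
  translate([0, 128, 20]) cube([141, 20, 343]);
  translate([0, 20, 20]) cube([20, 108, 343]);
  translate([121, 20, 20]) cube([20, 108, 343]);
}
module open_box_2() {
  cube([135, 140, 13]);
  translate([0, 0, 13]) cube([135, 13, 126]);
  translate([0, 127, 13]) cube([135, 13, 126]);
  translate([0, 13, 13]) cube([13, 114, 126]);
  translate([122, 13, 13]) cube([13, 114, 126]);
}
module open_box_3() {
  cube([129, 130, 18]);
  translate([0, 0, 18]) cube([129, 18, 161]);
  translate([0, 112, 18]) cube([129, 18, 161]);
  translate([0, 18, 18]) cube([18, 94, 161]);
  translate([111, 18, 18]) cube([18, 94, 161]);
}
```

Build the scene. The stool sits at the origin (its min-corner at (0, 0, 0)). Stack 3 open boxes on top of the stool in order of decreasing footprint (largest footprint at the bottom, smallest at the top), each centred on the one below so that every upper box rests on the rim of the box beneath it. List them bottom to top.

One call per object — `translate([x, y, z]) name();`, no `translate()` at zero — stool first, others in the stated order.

stool();
translate([101, 69, 432]) open_box();
translate([104, 73, 795]) open_box_2();
translate([107, 78, 934]) open_box_3();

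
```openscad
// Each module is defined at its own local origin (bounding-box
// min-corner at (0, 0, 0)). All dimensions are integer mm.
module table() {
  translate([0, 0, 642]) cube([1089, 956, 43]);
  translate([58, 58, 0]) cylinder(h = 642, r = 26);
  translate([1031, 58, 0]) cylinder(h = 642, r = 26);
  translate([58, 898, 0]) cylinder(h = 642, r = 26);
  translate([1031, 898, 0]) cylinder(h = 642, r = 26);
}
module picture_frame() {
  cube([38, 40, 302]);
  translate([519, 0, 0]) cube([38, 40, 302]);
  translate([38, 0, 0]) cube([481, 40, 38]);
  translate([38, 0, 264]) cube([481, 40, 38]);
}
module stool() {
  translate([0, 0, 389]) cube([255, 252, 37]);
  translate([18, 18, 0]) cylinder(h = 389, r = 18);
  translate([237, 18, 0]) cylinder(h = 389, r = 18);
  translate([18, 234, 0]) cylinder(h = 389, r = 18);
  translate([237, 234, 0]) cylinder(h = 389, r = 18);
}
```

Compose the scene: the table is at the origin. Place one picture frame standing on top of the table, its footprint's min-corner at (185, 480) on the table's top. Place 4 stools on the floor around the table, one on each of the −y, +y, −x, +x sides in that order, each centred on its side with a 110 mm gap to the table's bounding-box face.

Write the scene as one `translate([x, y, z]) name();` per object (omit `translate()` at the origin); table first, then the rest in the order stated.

table();
translate([185, 480, 685]) picture_frame();
translate([417, -362, 0]) stool();
translate([417, 1066, 0]) stool();
translate([-365, 352, 0]) stool();
translate([1199, 352, 0]) stool();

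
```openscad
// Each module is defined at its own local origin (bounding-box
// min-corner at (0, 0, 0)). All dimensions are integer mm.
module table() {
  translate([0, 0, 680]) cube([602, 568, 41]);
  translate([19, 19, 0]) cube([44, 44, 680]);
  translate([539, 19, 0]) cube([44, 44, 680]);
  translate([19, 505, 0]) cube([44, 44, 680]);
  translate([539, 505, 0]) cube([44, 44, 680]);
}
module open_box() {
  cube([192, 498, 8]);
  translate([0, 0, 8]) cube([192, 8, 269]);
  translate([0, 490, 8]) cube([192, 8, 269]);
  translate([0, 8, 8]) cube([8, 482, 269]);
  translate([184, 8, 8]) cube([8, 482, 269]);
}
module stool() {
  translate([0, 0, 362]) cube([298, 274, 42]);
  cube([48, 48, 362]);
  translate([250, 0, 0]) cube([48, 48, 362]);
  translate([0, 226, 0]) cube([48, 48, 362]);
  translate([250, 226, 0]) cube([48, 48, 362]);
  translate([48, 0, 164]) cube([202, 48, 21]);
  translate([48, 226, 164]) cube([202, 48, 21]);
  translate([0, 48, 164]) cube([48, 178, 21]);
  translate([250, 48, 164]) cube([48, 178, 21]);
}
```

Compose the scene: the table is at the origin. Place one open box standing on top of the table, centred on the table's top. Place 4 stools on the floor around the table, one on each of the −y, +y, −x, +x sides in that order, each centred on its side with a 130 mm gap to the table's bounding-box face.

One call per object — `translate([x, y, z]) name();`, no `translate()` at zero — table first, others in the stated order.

table();
translate([205, 35, 721]) open_box();
translate([152, -404, 0]) stool();
translate([152, 698, 0]) stool();
translate([-428, 147, 0]) stool();
translate([732, 147, 0]) stool();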